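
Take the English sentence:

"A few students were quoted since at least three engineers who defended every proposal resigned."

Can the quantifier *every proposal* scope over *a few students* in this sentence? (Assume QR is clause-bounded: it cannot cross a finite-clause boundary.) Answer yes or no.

*every proposal* is embedded in the relative clause *who defended every proposal*, which is itself inside the adjunct *since at least three engineers who defended every proposal resigned*.
Nested islands: the RC island is itself inside an adjunct island, so wide scope is doubly excluded.
So the wide-scope reading for *every proposal* is blocked.

No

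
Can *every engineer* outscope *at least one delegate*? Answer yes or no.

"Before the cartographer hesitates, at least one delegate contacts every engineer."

Yes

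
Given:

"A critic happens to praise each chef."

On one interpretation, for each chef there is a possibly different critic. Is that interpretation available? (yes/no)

Yes

The paraphrase describes the scope ordering *each chef* > *a critic*.
Infinitival complements of raising predicates do not block QR; *each chef* and *a critic* are effectively clausemates.
Clause-internal QR can adjoin the lower DP above the subject, yielding the inverse reading.
The sentence is scopally ambiguous between *a critic* > *each chef* and *each chef* > *a critic*.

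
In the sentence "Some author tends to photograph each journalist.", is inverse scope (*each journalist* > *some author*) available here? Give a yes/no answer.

Yes

Raising constructions are monoclausal for scope purposes; *each journalist* is not separated from *some author* by any island.
QR within a single clause is free, so the lower quantifier may take scope over the higher one.
The sentence is scopally ambiguous between *some author* > *each journalist* and *each journalist* > *some author*.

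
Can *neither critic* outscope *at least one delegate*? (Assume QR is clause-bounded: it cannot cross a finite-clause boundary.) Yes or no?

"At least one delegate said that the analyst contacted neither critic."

*neither critic* occurs within the finite complement clause *that the analyst contacted neither critic*.
With QR restricted to its own tensed clause, the embedded quantifier cannot reach a matrix scope position.
The inverse ordering *neither critic* > *at least one delegate* is therefore underivable.

No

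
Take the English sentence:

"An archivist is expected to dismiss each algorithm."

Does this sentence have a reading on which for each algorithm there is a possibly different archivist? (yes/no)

Yes

The paraphrase describes the scope ordering *each algorithm* > *an archivist*.
Infinitival complements of raising predicates do not block QR; *each algorithm* and *an archivist* are effectively clausemates.
Nothing blocks QR of the lower DP to a position above the higher one, so inverse scope is available.
The sentence is scopally ambiguous between *an archivist* > *each algorithm* and *each algorithm* > *an archivist*.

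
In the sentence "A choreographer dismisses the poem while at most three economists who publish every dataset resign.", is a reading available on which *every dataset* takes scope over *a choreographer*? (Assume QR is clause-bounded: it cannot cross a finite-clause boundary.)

*every dataset* is embedded in the relative clause *who publish every dataset*, which is itself inside the adjunct *while at most three economists who publish every dataset resign*.
Nested islands: the RC island is itself inside an adjunct island, so wide scope is doubly excluded.
So the wide-scope reading for *every dataset* is blocked.

No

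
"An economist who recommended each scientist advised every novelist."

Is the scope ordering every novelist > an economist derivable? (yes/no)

The relative clause *who recommended each scientist* modifies *an economist*, but *every novelist* is not inside that relative clause — it is an argument of the matrix verb.
With no island boundary between them, the object can take inverse scope over the subject via ordinary QR within the clause.

Yes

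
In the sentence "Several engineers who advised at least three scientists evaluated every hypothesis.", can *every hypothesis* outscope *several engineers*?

Yes

The relative clause *who advised at least three scientists* modifies *several engineers*, but *every hypothesis* is not inside that relative clause — it is an argument of the matrix verb.
Since no island is crossed, the inverse ordering is licensed alongside surface scope.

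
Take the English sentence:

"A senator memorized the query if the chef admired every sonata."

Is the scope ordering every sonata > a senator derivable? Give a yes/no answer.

*every sonata* sits inside the adjunct clause *if the chef admired every sonata*.
Scope out of an adjunct clause is unavailable: QR respects the adjunct-island constraint.
Hence only narrow scope for *every sonata* (under *a senator*) survives.

No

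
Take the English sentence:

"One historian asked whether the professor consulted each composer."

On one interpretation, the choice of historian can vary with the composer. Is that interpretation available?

That reading corresponds to *each composer* > *one historian*.
The target quantifier *each composer* is part of the embedded question *whether the professor consulted each composer*.
Embedded questions are wh-islands: a quantifier inside an indirect question cannot QR into the matrix clause.
*each composer* is confined to the island and cannot take scope over *one historian*.
(Only the surface reading survives: one fixed historian with respect to all the relevant composers.)

No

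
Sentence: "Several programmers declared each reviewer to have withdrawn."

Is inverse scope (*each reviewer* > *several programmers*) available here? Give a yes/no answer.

Yes

The ECM infinitive is scope-transparent — *each reviewer* is free to raise above *several programmers*.
Clause-internal QR can adjoin the lower DP above the subject, yielding the inverse reading.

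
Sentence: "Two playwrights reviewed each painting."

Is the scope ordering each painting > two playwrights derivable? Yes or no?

Yes

Both DPs are arguments of the same predicate; there is no clause or island boundary between them.
No island intervenes, so both surface and inverse scope are derivable.
The sentence is scopally ambiguous between *two playwrights* > *each painting* and *each painting* > *two playwrights*.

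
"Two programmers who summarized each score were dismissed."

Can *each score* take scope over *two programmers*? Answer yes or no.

*each score* is embedded in the relative clause *who summarized each score*.
Relative clauses are scope islands: a quantifier cannot QR out of a relative clause to take scope in the matrix clause.
Hence only narrow scope for *each score* (under *two programmers*) survives.

No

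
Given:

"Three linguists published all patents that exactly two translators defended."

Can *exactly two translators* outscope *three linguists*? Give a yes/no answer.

No

*exactly two translators* is embedded in the relative clause *that exactly two translators defended* modifying *all patents*.
Relative clauses are scope islands: a quantifier cannot QR out of a relative clause to take scope in the matrix clause.
So *exactly two translators* cannot raise to a position above *three linguists*.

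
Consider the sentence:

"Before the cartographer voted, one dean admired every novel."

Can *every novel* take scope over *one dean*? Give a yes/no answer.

The adjunct clause does not contain *every novel*, which is the matrix object.
Clause-internal QR can adjoin the lower DP above the subject, yielding the inverse reading.
Both orderings are possible: *one dean* > *every novel* and *every novel* > *one dean*.

Yes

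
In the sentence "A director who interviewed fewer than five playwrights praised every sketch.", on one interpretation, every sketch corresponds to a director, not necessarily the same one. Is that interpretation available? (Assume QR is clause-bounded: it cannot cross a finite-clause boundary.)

Yes

That reading corresponds to *every sketch* > *a director*.
The relative clause *who interviewed fewer than five playwrights* modifies *a director*, but *every sketch* is not inside that relative clause — it is an argument of the matrix verb.
Ordinary QR to a clause-peripheral position gives the wide-scope LF for the lower DP.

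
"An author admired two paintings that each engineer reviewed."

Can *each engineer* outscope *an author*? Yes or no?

No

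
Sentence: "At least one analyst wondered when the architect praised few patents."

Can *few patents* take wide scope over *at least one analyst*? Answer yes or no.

The target quantifier *few patents* is part of the embedded question *when the architect praised few patents*.
An indirect question is a wh-island; the filled [Spec,CP] blocks QR across the CP edge.
The inverse ordering *few patents* > *at least one analyst* is therefore underivable.
(Only the surface reading survives: one fixed analyst with respect to all the relevant patents.)

No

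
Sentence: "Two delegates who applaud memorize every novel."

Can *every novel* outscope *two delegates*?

Yes

*every novel* sits in the matrix clause, not in the relative clause on *two delegates*.
No island intervenes, so both surface and inverse scope are derivable.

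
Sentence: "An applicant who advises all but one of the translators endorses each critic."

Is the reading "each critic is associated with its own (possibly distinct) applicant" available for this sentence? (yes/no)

Yes

This is the *each critic* > *an applicant* reading.
*each critic* sits in the matrix clause, not in the relative clause on *an applicant*.
Ordinary QR to a clause-peripheral position gives the wide-scope LF for the lower DP.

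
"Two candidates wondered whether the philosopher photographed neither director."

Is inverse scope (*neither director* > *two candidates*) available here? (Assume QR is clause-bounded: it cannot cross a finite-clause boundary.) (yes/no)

No

*neither director* is embedded in the embedded question *whether the philosopher photographed neither director*.
An indirect question is a wh-island; the filled [Spec,CP] blocks QR across the CP edge.
*neither director* > *two candidates* would require crossing that boundary, which is illicit.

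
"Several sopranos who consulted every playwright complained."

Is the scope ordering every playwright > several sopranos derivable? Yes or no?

No

The DP *every playwright* is contained in the relative clause *who consulted every playwright*.
Relative clauses block scope extraction: QR cannot target a position outside the modified NP.
There is no licit LF on which *every playwright* c-commands *several sopranos*.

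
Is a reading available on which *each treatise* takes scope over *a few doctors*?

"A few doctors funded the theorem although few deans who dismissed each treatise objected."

*each treatise* sits inside the relative clause *who dismissed each treatise*, which is itself inside the adjunct *although few deans who dismissed each treatise objected*.
Nested islands: the RC island is itself inside an adjunct island, so wide scope is doubly excluded.
There is no licit LF on which *each treatise* c-commands *a few doctors*.

No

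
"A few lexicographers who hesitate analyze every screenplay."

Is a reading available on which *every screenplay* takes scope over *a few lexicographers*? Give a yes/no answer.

Yes

The RC *who hesitate* is an island, but *every screenplay* is not inside it — it is the matrix object, a clausemate of *a few lexicographers*.
Since no island is crossed, the inverse ordering is licensed alongside surface scope.
So *every screenplay* > *a few lexicographers* is among the available readings.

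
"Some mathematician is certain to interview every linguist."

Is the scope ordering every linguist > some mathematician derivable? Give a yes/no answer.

Raising constructions are monoclausal for scope purposes; *every linguist* is not separated from *some mathematician* by any island.
No island intervenes, so both surface and inverse scope are derivable.
The sentence is scopally ambiguous between *some mathematician* > *every linguist* and *every linguist* > *some mathematician*.

Yes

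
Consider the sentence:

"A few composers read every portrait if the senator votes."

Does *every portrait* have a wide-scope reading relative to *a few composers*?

Yes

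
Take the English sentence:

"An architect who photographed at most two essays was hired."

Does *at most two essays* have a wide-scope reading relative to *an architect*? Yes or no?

No

Structurally, *at most two essays* is inside the relative clause *who photographed at most two essays*.
The relative clause forms an island for QR, so the quantifier is confined to the head noun's restrictor.
So the wide-scope reading for *at most two essays* is blocked.
(Only the surface reading survives: one fixed architect with respect to all the relevant essays.)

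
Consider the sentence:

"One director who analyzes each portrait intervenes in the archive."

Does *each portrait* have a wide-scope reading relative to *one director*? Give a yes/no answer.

No

The target quantifier *each portrait* is part of the relative clause *who analyzes each portrait*.
Relative clauses are scope islands: a quantifier cannot QR out of a relative clause to take scope in the matrix clause.
There is no licit LF on which *each portrait* c-commands *one director*.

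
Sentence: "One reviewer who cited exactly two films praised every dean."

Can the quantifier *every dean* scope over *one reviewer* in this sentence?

*every dean* is a matrix argument; only *one reviewer* is modified by the relative clause *who cited exactly two films*, so the RC island is irrelevant to the target quantifier.
QR within a single clause is free, so the lower quantifier may take scope over the higher one.

Yes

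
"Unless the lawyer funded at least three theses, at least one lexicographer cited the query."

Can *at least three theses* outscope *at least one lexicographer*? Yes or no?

*at least three theses* occurs within the adjunct clause *unless the lawyer funded at least three theses*.
The adjunct-island constraint bars QR out of an adverbial clause.
So the wide-scope reading for *at least three theses* is blocked.

No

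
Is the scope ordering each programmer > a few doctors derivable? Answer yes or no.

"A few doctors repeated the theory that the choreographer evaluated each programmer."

No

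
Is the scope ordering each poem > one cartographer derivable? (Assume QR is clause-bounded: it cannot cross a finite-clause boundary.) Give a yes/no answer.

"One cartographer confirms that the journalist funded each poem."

The target quantifier *each poem* is part of the finite complement clause *that the journalist funded each poem*.
Given the clause-boundedness assumption, QR cannot cross the finite CP into the matrix.
There is no licit LF on which *each poem* c-commands *one cartographer*.

No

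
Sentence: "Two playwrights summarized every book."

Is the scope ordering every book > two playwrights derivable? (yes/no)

Yes

*every book* is the matrix object and *two playwrights* the matrix subject; the two are clausemates.
Since no island is crossed, the inverse ordering is licensed alongside surface scope.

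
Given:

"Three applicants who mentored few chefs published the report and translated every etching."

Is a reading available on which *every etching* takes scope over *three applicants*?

No

*every etching* is embedded in one conjunct of the coordinate structure (*translated every etching*).
A quantifier cannot raise out of one conjunct of a coordination across the whole coordinate structure — the CSC applies to QR.
Hence only narrow scope for *every etching* (under *three applicants*) survives.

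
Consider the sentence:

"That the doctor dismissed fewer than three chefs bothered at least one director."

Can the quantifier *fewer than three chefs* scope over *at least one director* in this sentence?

No

*fewer than three chefs* occurs within the sentential subject *that the doctor dismissed fewer than three chefs*.
Sentential subjects are islands: a quantifier inside the subject clause cannot raise over the matrix predicate.
The ordering *fewer than three chefs* > *at least one director* is therefore underivable.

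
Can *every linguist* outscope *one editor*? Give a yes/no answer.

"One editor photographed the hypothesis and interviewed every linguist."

No

*every linguist* is embedded in one conjunct of the coordinate structure (*interviewed every linguist*).
QR out of a conjunct would have to apply non-ATB, which the CSC forbids.
So *every linguist* cannot raise high enough to outscope *one editor*; only the surface ordering *one editor* > *every linguist* is available.
(Only the surface reading survives: one fixed editor with respect to all the relevant linguists.)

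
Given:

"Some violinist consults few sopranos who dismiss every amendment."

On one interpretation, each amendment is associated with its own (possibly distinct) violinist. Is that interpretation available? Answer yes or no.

This is the *every amendment* > *some violinist* reading.
Structurally, *every amendment* is inside the relative clause *who dismiss every amendment* modifying *few sopranos*.
A relative clause is a scope island — quantifier raising cannot cross its boundary.
Hence only narrow scope for *every amendment* (under *some violinist*) survives.

No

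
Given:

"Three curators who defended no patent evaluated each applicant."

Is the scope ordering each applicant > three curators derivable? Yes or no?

The relative clause *who defended no patent* modifies *three curators*, but *each applicant* is not inside that relative clause — it is an argument of the matrix verb.
Nothing blocks QR of the lower DP to a position above the higher one, so inverse scope is available.

Yes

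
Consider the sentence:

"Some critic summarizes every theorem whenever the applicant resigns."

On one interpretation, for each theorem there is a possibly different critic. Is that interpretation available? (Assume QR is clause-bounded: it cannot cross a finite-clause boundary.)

That reading corresponds to *every theorem* > *some critic*.
*every theorem* is a matrix argument; the adjunct is an island but the target quantifier is outside it.
No island intervenes, so both surface and inverse scope are derivable.

Yes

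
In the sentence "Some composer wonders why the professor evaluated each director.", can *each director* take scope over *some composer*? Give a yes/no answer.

Structurally, *each director* is inside the embedded question *why the professor evaluated each director*.
Embedded questions are wh-islands: a quantifier inside an indirect question cannot QR into the matrix clause.
Hence only narrow scope for *each director* (under *some composer*) survives.

No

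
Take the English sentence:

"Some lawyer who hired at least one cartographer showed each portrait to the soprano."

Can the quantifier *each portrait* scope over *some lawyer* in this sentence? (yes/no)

Yes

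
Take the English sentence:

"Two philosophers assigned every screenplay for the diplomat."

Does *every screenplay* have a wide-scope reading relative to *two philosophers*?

Both DPs are arguments of the same predicate; there is no clause or island boundary between them.
With no island boundary between them, the object can take inverse scope over the subject via ordinary QR within the clause.

Yes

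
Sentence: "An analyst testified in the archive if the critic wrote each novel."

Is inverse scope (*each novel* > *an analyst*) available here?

*each novel* sits inside the adjunct clause *if the critic wrote each novel*.
The adjunct-island constraint bars QR out of an adverbial clause.
There is no licit LF on which *each novel* c-commands *an analyst*.

No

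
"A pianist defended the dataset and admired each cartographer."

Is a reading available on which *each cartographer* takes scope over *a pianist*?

No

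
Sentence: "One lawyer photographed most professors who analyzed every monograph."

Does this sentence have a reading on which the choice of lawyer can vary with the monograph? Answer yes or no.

No

The described interpretation is the *every monograph* > *one lawyer* scoping.
The target quantifier *every monograph* is part of the relative clause *who analyzed every monograph* modifying *most professors*.
Quantifiers inside a relative clause are trapped there; the RC boundary blocks QR.
There is no licit LF on which *every monograph* c-commands *one lawyer*.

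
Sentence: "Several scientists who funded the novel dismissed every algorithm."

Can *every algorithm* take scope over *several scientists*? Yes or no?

Yes

*every algorithm* is a matrix argument; only *several scientists* is modified by the relative clause *who funded the novel*, so the RC island is irrelevant to the target quantifier.
Clause-internal QR can adjoin the lower DP above the subject, yielding the inverse reading.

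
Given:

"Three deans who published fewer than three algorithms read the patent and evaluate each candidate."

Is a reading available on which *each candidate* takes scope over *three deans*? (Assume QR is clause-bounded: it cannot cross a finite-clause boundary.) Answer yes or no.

Structurally, *each candidate* is inside one conjunct of the coordinate structure (*evaluate each candidate*).
A quantifier cannot raise out of one conjunct of a coordination across the whole coordinate structure — the CSC applies to QR.
So the wide-scope reading for *each candidate* is blocked.

No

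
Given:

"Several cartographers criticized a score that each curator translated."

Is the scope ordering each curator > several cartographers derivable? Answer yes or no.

The target quantifier *each curator* is part of the relative clause *that each curator translated* modifying *a score*.
QR out of a relative clause is ruled out by the relative-clause island constraint.
There is no licit LF on which *each curator* c-commands *several cartographers*.

No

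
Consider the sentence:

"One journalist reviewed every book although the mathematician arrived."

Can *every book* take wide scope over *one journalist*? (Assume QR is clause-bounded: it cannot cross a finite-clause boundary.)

Although there is an adjunct clause, *every book* is in the main clause, not inside the adjunct.
QR within a single clause is free, so the lower quantifier may take scope over the higher one.
So *every book* > *one journalist* is among the available readings.

Yes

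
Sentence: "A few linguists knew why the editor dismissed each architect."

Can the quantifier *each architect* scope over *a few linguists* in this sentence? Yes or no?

No

The DP *each architect* is contained in the embedded question *why the editor dismissed each architect*.
An indirect question is a wh-island; the filled [Spec,CP] blocks QR across the CP edge.
So *each architect* cannot raise to a position above *a few linguists*.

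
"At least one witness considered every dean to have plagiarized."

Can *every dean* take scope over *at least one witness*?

The ECM infinitive is scope-transparent — *every dean* is free to raise above *at least one witness*.
QR within a single clause is free, so the lower quantifier may take scope over the higher one.

Yes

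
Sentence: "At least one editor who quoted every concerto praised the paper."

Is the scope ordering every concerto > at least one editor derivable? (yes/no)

No

*every concerto* occurs within the relative clause *who quoted every concerto*.
A relative clause is a scope island — quantifier raising cannot cross its boundary.
There is no licit LF on which *every concerto* c-commands *at least one editor*.
(Only the surface reading survives: one fixed editor with respect to all the relevant concertos.)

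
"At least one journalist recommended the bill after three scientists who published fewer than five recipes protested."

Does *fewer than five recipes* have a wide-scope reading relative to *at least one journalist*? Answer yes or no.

No

The target quantifier *fewer than five recipes* is part of the relative clause *who published fewer than five recipes*, which is itself inside the adjunct *after three scientists who published fewer than five recipes protested*.
Even if one barrier were somehow void, the other would still block QR.
Hence only narrow scope for *fewer than five recipes* (under *at least one journalist*) survives.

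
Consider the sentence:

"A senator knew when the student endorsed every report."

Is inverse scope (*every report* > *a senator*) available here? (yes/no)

The DP *every report* is contained in the embedded question *when the student endorsed every report*.
The wh-island constraint blocks QR out of an embedded interrogative.
So *every report* cannot raise high enough to outscope *a senator*; only the surface ordering *a senator* > *every report* is available.

No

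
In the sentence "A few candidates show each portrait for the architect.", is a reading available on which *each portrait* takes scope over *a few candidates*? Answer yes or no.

Yes

*a few candidates* and *each portrait* are co-arguments of the matrix verb, with nothing but a clause-internal boundary between them.
Clause-internal QR can adjoin the lower DP above the subject, yielding the inverse reading.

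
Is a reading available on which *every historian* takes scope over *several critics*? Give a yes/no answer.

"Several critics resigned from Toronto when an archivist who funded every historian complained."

No

The DP *every historian* is contained in the relative clause *who funded every historian*, which is itself inside the adjunct *when an archivist who funded every historian complained*.
The quantifier would have to escape first the RC and then the adjunct — two independent island violations.
*every historian* > *several critics* would require crossing that boundary, which is illicit.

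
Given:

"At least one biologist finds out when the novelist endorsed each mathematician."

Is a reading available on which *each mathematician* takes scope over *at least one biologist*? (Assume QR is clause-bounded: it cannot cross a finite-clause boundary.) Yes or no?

No

*each mathematician* occurs within the embedded question *when the novelist endorsed each mathematician*.
Embedded wh-clauses are opaque for QR, so the quantifier stays inside the question.
So *each mathematician* cannot raise to a position above *at least one biologist*.
(Only the surface reading survives: one fixed biologist with respect to all the relevant mathematicians.)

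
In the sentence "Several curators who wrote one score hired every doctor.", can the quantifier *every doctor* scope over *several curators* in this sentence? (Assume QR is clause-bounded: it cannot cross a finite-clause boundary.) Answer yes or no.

Yes

The relative clause *who wrote one score* modifies *several curators*, but *every doctor* is not inside that relative clause — it is an argument of the matrix verb.
No island intervenes, so both surface and inverse scope are derivable.
The sentence is scopally ambiguous between *several curators* > *every doctor* and *every doctor* > *several curators*.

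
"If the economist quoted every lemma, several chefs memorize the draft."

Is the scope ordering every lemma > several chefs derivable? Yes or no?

No

*every lemma* is embedded in the adjunct clause *if the economist quoted every lemma*.
Adjunct clauses are scope islands: a quantifier inside an adjunct cannot raise into the matrix clause.
So the wide-scope reading for *every lemma* is blocked.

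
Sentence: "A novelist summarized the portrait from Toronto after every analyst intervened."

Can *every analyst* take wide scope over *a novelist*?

No

*every analyst* is embedded in the adjunct clause *after every analyst intervened*.
Scope out of an adjunct clause is unavailable: QR respects the adjunct-island constraint.
*every analyst* > *a novelist* would require crossing that boundary, which is illicit.
(Only the surface reading survives: one fixed novelist with respect to all the relevant analysts.)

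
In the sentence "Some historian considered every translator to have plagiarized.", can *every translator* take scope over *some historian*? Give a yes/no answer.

ECM infinitives lack a CP barrier, so *every translator* can QR over the matrix subject *some historian*.
Since no island is crossed, the inverse ordering is licensed alongside surface scope.
The sentence is scopally ambiguous between *some historian* > *every translator* and *every translator* > *some historian*.

Yes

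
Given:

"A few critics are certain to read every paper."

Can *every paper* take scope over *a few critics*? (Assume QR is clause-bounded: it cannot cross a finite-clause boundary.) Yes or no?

Yes

Raising constructions are monoclausal for scope purposes; *every paper* is not separated from *a few critics* by any island.
With no island boundary between them, the object can take inverse scope over the subject via ordinary QR within the clause.
So *every paper* > *a few critics* is among the available readings.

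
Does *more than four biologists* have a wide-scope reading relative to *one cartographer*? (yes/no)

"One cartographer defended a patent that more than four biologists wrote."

*more than four biologists* occurs within the relative clause *that more than four biologists wrote* modifying *a patent*.
A relative clause is a scope island — quantifier raising cannot cross its boundary.
Hence only narrow scope for *more than four biologists* (under *one cartographer*) survives.

No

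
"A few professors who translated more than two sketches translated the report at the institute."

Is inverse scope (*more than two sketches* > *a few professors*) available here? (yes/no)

No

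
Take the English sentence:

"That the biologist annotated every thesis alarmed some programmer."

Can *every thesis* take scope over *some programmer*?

The DP *every thesis* is contained in the sentential subject *that the biologist annotated every thesis*.
The Sentential Subject Constraint rules out raising the quantifier out of the that-clause subject.
So the wide-scope reading for *every thesis* is blocked.

No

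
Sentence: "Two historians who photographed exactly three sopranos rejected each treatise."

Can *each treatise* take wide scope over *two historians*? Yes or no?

Although the sentence contains a relative clause (*who photographed exactly three sopranos*), *each treatise* is outside it, in the matrix VP.
Ordinary QR to a clause-peripheral position gives the wide-scope LF for the lower DP.

Yes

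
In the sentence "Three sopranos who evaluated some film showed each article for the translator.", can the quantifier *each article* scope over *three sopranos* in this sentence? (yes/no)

*each article* sits in the matrix clause, not in the relative clause on *three sopranos*.
Nothing blocks QR of the lower DP to a position above the higher one, so inverse scope is available.

Yes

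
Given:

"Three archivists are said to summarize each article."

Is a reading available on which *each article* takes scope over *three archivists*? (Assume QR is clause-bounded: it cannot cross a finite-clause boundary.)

Yes

*each article* is the object of the infinitival complement of a raising predicate; raising infinitives are transparent for QR, so the two DPs are in effect clausemates.
With no island boundary between them, the object can take inverse scope over the subject via ordinary QR within the clause.
So *each article* > *three archivists* is among the available readings.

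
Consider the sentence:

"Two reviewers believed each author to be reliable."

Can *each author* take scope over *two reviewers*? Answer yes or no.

Yes

*each author* is an ECM subject; ECM complements are not islands, and the embedded quantifier may take matrix scope.
QR within a single clause is free, so the lower quantifier may take scope over the higher one.
So *each author* > *two reviewers* is among the available readings.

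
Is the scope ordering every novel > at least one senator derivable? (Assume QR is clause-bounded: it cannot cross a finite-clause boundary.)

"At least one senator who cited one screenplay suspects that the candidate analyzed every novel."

The target quantifier *every novel* is part of the finite complement clause *that the candidate analyzed every novel*.
QR is clause-bounded, so the finite complement is a scope island for the embedded quantifier.
*every novel* is confined to the island and cannot take scope over *at least one senator*.

No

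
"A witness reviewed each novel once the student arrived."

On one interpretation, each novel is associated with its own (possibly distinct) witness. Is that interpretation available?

This is the *each novel* > *a witness* reading.
*each novel* is a matrix argument; the adjunct is an island but the target quantifier is outside it.
Clause-internal QR can adjoin the lower DP above the subject, yielding the inverse reading.
So *each novel* > *a witness* is among the available readings.

Yes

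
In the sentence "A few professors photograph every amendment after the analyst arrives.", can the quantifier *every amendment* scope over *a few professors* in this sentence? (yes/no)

Neither queried DP is inside the adjunct, so the adjunct-island constraint does not apply.
Nothing blocks QR of the lower DP to a position above the higher one, so inverse scope is available.

Yes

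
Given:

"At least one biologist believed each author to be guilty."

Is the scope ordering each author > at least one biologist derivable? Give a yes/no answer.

*each author* is the subject of an ECM infinitive — the infinitival complement of an ECM verb is not a scope island, so *each author* can raise into the matrix clause.
With no island boundary between them, the object can take inverse scope over the subject via ordinary QR within the clause.

Yes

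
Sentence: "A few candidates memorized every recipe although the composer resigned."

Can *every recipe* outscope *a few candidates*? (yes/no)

Yes

Although there is an adjunct clause, *every recipe* is in the main clause, not inside the adjunct.
Since no island is crossed, the inverse ordering is licensed alongside surface scope.
So *every recipe* > *a few candidates* is among the available readings.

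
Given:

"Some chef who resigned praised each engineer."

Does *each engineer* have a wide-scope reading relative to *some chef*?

Yes

*each engineer* is a matrix argument; only *some chef* is modified by the relative clause *who resigned*, so the RC island is irrelevant to the target quantifier.
No island intervenes, so both surface and inverse scope are derivable.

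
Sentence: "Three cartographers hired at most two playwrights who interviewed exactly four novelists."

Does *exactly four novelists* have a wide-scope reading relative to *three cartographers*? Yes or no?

No

*exactly four novelists* sits inside the relative clause *who interviewed exactly four novelists* modifying *at most two playwrights*.
Relative clauses are scope islands: a quantifier cannot QR out of a relative clause to take scope in the matrix clause.
So *exactly four novelists* cannot raise to a position above *three cartographers*.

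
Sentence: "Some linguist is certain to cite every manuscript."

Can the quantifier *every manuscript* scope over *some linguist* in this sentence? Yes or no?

Yes

*every manuscript* is inside a raising infinitive, which is transparent to QR (no CP barrier), so it behaves as a matrix argument.
Clause-internal QR can adjoin the lower DP above the subject, yielding the inverse reading.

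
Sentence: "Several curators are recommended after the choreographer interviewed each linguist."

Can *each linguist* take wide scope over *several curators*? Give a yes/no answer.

Structurally, *each linguist* is inside the adjunct clause *after the choreographer interviewed each linguist*.
Adjuncts are opaque for quantifier raising; a quantifier in an adjunct stays inside it.
*each linguist* is confined to the island and cannot take scope over *several curators*.

No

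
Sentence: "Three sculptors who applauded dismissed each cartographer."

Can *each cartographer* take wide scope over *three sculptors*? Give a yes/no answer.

The RC *who applauded* is an island, but *each cartographer* is not inside it — it is the matrix object, a clausemate of *three sculptors*.
No island intervenes, so both surface and inverse scope are derivable.

Yes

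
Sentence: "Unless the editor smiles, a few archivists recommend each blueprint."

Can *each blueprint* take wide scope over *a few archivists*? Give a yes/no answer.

Yes

*each blueprint* is a matrix argument; the adjunct is an island but the target quantifier is outside it.
QR within a single clause is free, so the lower quantifier may take scope over the higher one.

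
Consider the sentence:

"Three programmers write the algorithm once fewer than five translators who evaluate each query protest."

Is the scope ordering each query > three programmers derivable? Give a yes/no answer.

The DP *each query* is contained in the relative clause *who evaluate each query*, which is itself inside the adjunct *once fewer than five translators who evaluate each query protest*.
The quantifier would have to escape first the RC and then the adjunct — two independent island violations.
*each query* is confined to the island and cannot take scope over *three programmers*.

No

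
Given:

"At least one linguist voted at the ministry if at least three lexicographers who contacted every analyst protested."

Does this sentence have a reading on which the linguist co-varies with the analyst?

No

The described interpretation is the *every analyst* > *at least one linguist* scoping.
*every analyst* occurs within the relative clause *who contacted every analyst*, which is itself inside the adjunct *if at least three lexicographers who contacted every analyst protested*.
Both the relative clause and the enclosing adjunct are scope islands; QR cannot cross either.
So *every analyst* cannot raise to a position above *at least one linguist*.
(Only the surface reading survives: one fixed linguist with respect to all the relevant analysts.)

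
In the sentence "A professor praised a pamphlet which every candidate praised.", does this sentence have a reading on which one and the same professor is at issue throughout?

The described interpretation is the *a professor* > *every candidate* scoping.
That is the surface-scope ordering, which is always one of the available readings — island constraints only ever restrict inverse scope.

Yes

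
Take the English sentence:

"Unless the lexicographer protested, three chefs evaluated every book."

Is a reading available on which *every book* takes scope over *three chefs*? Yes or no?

Yes

*every book* is a matrix argument; the adjunct is an island but the target quantifier is outside it.
With no island boundary between them, the object can take inverse scope over the subject via ordinary QR within the clause.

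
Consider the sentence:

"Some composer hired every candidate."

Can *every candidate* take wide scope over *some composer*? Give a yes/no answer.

Yes

Both DPs are arguments of the same predicate; there is no clause or island boundary between them.
Clause-internal QR can adjoin the lower DP above the subject, yielding the inverse reading.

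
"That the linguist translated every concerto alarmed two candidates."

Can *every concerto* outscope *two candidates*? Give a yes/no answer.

No

*every concerto* sits inside the sentential subject *that the linguist translated every concerto*.
The Sentential Subject Constraint rules out raising the quantifier out of the that-clause subject.
There is no licit LF on which *every concerto* c-commands *two candidates*.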